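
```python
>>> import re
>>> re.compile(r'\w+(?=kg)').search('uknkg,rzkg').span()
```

(0, 3)

The lookaround is zero-width — it requires the adjacent text to match without consuming it, so the asserted text isn't part of the match.
`re.search` tries every starting position until one works.
The match spans [0:3] → 'ukn'.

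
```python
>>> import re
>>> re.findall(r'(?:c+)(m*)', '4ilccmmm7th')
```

['mmm']

This matches one or more of a literal 'c' (non-capturing group); then zero or more of a literal 'm' (captured).
Scanning left to right: at [3:8] match 'ccmmm', group 1 = 'mmm'.
Because there's exactly one group, `findall` drops the full match and keeps group 1 from the one hit.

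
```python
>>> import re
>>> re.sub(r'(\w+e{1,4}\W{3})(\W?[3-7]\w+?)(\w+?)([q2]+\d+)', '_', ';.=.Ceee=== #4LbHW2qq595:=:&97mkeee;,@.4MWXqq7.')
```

Pattern: one or more of a word character, then 1 to 4 of the literal 'e', then exactly 3 of a non-word character (captured); then optionally a non-word character, then a character in [3-7], then one or more of a word character (lazy) (captured); then one or more of a word character (lazy) (captured); then one or more of one of [q2], then one or more of a digit (captured).
Matches: at [28:46] → '97mkeee;,@.4MWXqq7'.
Every occurrence is swapped for '_'.

';.=.Ceee=== #4LbHW2qq595:=:&_.'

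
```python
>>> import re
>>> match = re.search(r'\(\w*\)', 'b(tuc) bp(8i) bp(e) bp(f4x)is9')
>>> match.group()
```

'(tuc)'

`re.search` scans for the first position where the pattern succeeds.
The match spans [1:6] → '(tuc)'.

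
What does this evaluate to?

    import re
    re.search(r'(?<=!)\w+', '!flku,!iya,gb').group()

'flku'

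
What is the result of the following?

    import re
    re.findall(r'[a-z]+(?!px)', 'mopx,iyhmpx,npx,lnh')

['mopx', 'iyhmpx', 'npx', 'lnh']

Because the assertion is negative and zero-width, positions next to the forbidden text are skipped.
Matches: at [0:4] → 'mopx'; at [5:11] → 'iyhmpx'; at [12:15] → 'npx'; at [16:19] → 'lnh'.
With no groups in the pattern, `findall` gives back each whole match — 4 here.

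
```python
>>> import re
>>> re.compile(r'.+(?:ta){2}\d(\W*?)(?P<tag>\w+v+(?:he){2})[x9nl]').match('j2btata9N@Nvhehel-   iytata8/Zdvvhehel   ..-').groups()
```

The match spans [0:38] → 'j2btata9N@Nvhehel-   iytata8/Zdvvhehel'.
Captured: group 1 = '/', group 2 = 'Zdvvhehe'.

('/', 'Zdvvhehe')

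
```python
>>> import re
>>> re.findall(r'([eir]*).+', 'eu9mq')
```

['e']

This matches zero or more of one of [eir] (captured); then one or more of any character.
Scanning left to right: at [0:5] match 'eu9mq', group 1 = 'e'.
One capturing group, so `findall` returns just the captured substring from the one match — 1 in all.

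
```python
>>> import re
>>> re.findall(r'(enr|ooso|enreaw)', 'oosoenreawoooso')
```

['ooso', 'enr', 'ooso']

The regex engine tests alternatives in the order written; an earlier branch that matches wins even if a later one would match more.
Matches: at [0:4] match 'ooso', group 1 = 'ooso'; at [4:7] match 'enr', group 1 = 'enr'; at [11:15] match 'ooso', group 1 = 'ooso'.
One capturing group, so `findall` returns just the captured substring from each match — 3 in all.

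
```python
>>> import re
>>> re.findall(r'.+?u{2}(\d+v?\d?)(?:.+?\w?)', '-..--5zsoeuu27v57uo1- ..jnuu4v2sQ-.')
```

['27v5', '4v2']

Pattern: one or more of any character (lazy), then exactly 2 of a literal 'u'; then one or more of a digit, then optionally a literal 'v', then optionally a digit (captured); then one or more of any character (lazy), then optionally a word character (non-capturing group).
Because the quantifier is non-greedy, it stops expanding at the earliest point where the rest of the pattern can succeed.
Matches: at [0:18] match '-..--5zsoeuu27v57u', group 1 = '27v5'; at [18:33] match 'o1- ..jnuu4v2sQ', group 1 = '4v2'.
With a single group, `findall` returns only what that group captured — 2 items.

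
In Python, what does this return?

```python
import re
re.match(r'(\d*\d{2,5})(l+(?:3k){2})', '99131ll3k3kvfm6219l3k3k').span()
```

The pattern matches zero or more of a digit, then 2 to 5 of a digit (captured); then one or more of the literal 'l', then the literal '3k' repeated 2 times (captured).
With `match`, the pattern is implicitly anchored at the beginning.
The match spans [0:11] → '99131ll3k3k'.
Captured: group 1 = '99131', group 2 = 'll3k3k'.

(0, 11)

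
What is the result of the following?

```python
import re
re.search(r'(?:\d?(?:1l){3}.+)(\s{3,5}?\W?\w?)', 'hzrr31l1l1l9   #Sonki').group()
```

'31l1l1l9   #S'

The pattern matches optionally a digit, then the literal '1l' repeated 3 times, then one or more of any character (non-capturing group); then 3 to 5 of whitespace (lazy), then optionally a non-word character, then optionally a word character (captured).
The match spans [4:17] → '31l1l1l9   #S'.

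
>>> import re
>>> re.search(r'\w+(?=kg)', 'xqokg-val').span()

The `(?=…)`/`(?<=…)` assertion just peeks at neighbouring text; it doesn't advance the match position.
`re.search` tries every starting position until one works.
The match spans [0:3] → 'xqo'.

(0, 3)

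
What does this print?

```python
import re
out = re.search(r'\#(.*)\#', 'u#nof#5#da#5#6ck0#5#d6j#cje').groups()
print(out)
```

Unlike `match`, `search` isn't anchored — it looks for the pattern anywhere in the string.
The match spans [1:24] → '#nof#5#da#5#6ck0#5#d6j#'.
Captured: group 1 = 'nof#5#da#5#6ck0#5#d6j'.

('nof#5#da#5#6ck0#5#d6j',)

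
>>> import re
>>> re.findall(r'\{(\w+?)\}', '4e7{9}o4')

Scanning left to right: at [3:6] match '{9}', group 1 = '9'.
With a single group, `findall` returns only what that group captured — 1 item.

['9']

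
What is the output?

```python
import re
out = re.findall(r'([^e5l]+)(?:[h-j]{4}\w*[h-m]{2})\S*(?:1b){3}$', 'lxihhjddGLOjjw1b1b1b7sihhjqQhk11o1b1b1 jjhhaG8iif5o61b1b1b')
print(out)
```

['xihhjddGLOjjw1b1b1b7sihhjqQhk11o1b1b1 ']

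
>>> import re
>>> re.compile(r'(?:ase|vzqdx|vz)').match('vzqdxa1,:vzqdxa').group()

'vzqdx'

`|` is ordered: at each position the engine commits to the first alternative that works.
`re.match` only tries the pattern at the start of the string.
The match spans [0:5] → 'vzqdx'.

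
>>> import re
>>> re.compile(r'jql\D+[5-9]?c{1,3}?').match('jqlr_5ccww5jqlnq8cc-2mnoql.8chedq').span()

Pattern: the literal 'jql', then one or more of a non-digit; then optionally a character in [5-9], then 1 to 3 of the literal 'c' (lazy).
`re.match` only tries the pattern at the start of the string.
The match spans [0:7] → 'jqlr_5c'.

(0, 7)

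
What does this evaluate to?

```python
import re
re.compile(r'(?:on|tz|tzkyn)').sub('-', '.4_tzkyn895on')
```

'.4_-kyn895-'

The regex engine tests alternatives in the order written; an earlier branch that matches wins even if a later one would match more.
Matches: at [3:5] → 'tz'; at [11:13] → 'on'.
Every occurrence is swapped for '-'.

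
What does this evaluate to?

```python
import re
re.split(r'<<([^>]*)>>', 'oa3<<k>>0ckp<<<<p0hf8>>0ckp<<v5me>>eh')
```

Because the pattern has a capturing group, `split` also inserts each captured text between the pieces.

['oa3', 'k', '0ckp', '<<p0hf8', '0ckp', 'v5me', 'eh']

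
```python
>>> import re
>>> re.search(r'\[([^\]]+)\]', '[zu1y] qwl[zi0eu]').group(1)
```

The match spans [0:6] → '[zu1y]'.
Captured: group 1 = 'zu1y'.

'zu1y'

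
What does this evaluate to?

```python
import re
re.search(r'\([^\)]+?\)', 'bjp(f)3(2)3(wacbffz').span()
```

The match spans [3:6] → '(f)'.

(3, 6)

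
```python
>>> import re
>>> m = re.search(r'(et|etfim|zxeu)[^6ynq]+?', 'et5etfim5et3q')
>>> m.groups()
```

('et',)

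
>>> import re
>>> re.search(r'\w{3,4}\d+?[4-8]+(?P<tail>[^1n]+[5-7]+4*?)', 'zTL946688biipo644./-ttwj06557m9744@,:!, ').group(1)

'biipo644./-ttwj06557m97'

The match spans [0:32] → 'zTL946688biipo644./-ttwj06557m97'.
Captured: group 1 = 'biipo644./-ttwj06557m97'.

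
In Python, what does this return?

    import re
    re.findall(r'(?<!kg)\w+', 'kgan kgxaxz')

`(?!…)`/`(?<!…)` only lets a position through if the neighbouring text does NOT match; no characters are consumed.
Matches: at [0:4] → 'kgan'; at [5:11] → 'kgxaxz'.
No capturing groups, so `findall` returns the 2 full match strings.

['kgan', 'kgxaxz']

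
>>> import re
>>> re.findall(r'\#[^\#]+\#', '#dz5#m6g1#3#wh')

No capturing groups, so `findall` returns the 2 full match strings.

['#dz5#', '#3#']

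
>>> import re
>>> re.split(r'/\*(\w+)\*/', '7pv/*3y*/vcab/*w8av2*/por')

['7pv', '3y', 'vcab', 'w8av2', 'por']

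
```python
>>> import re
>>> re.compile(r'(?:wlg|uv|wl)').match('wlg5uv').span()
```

(0, 3)

Alternation tries branches left to right and keeps the first one that lets the overall match succeed at that position.
`re.match` won't scan ahead — the pattern has to work from the very first character.
The match spans [0:3] → 'wlg'.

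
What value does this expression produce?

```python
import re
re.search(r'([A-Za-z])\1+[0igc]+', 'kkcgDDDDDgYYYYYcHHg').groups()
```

('k',)

`\1` is not a pattern — it's the concrete string captured by group 1, re-applied verbatim.
`re.search` scans for the first position where the pattern succeeds.
The match spans [0:4] → 'kkcg'.
Captured: group 1 = 'k'.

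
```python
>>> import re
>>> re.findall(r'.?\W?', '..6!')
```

['..', '6!', '']

This matches optionally any character; then optionally a non-word character.
No capturing groups, so `findall` returns the 3 full match strings.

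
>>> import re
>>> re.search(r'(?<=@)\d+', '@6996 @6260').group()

'6996'

Lookahead/lookbehind check context without consuming it, so the matched span excludes the asserted characters.
`re.search` tries every starting position until one works.
The match spans [1:5] → '6996'.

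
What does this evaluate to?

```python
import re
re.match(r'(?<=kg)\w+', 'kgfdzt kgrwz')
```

Lookahead/lookbehind check context without consuming it, so the matched span excludes the asserted characters.
`re.match` only tries the pattern at the start of the string.
Here the pattern fails at index 0, so the call returns None.

None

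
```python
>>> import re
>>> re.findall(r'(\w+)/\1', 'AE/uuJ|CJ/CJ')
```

`\1` has to match the exact text group 1 already captured.
Scanning left to right: at [7:12] match 'CJ/CJ', group 1 = 'CJ'.
With a single group, `findall` returns only what that group captured — 1 item.

['CJ']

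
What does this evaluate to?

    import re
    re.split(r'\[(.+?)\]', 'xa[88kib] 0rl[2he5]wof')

['xa', '88kib', ' 0rl', '2he5', 'wof']

With the lazy modifier that quantifier settles for the fewest repetitions that let the rest of the pattern succeed (the atoms after it are unaffected and can still be greedy).
Matches to split on: at [2:9] → '[88kib]'; at [13:19] → '[2he5]'.
`re.split` interleaves the captured-group text with the surrounding fragments.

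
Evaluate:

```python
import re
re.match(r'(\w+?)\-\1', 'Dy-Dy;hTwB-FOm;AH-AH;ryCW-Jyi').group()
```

'Dy-Dy'

`re.match` won't scan ahead — the pattern has to work from the very first character.
The match spans [0:5] → 'Dy-Dy'.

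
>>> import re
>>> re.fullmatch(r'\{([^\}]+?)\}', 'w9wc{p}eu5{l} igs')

For `fullmatch`, every character of the input must be accounted for by the pattern.
Here there's no way to consume every character, so the call returns None.

None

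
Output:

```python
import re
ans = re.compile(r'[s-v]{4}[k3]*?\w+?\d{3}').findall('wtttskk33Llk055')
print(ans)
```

['tttskk33Llk055']

This matches exactly 4 of a character in [s-v], then zero or more of one of [k3] (lazy); then one or more of a word character (lazy), then exactly 3 of a digit.
`findall` yields the raw match text (1 of them) because the pattern has no groups.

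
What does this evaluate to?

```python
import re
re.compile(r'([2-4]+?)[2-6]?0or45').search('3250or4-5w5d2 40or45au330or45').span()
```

(14, 20)

Pattern: one or more of a character in [2-4] (lazy) (captured); then optionally a character in [2-6], then the literal '0o', then the literal 'r45'.
`re.search` tries every starting position until one works.
The match spans [14:20] → '40or45'.
Captured: group 1 = '4'.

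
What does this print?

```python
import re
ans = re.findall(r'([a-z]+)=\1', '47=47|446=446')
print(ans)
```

Because there's exactly one group, `findall` drops the full match and keeps group 1 from each hit.
Nothing in the string satisfies the pattern, so the list is empty.

[]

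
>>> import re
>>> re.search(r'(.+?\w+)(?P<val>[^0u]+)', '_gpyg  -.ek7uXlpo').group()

'_gpyg  -.ek7'

This matches one or more of any character (lazy), then one or more of a word character (captured); then one or more of any character except [0u] (captured as 'val').
With the lazy modifier that quantifier settles for the fewest repetitions that let the rest of the pattern succeed (the atoms after it are unaffected and can still be greedy).
`re.search` scans for the first position where the pattern succeeds.
The match spans [0:12] → '_gpyg  -.ek7'.
Captured: group 1 = '_gpyg', group 2 = '  -.ek7'.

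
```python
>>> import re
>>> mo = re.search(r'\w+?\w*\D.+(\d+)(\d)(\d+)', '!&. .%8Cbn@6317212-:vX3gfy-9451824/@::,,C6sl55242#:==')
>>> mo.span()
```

This matches one or more of a word character (lazy); then zero or more of a word character, then a non-digit, then one or more of any character; then one or more of a digit (captured); then a digit (captured); then one or more of a digit (captured).
`search` walks the string left to right and returns the first match it finds.
The match spans [6:49] → '8Cbn@6317212-:vX3gfy-9451824/@::,,C6sl55242'.
Captured: group 1 = '2', group 2 = '4', group 3 = '2'.

(6, 49)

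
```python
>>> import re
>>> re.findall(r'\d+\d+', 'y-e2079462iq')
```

Pattern: one or more of a digit; then one or more of a digit.
Matches: at [3:10] → '2079462'.
No capturing groups, so `findall` returns the 1 full match string.

['2079462']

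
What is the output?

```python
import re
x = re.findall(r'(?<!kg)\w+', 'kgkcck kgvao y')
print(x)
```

['kgkcck', 'kgvao', 'y']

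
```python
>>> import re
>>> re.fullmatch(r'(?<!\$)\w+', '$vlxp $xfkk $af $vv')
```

None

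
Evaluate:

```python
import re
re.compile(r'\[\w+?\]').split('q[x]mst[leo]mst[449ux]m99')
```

['q', 'mst', 'mst', 'm99']

Matches to split on: at [1:4] → '[x]'; at [7:12] → '[leo]'; at [15:22] → '[449ux]'.
Each match becomes a cut point; 4 segments remain.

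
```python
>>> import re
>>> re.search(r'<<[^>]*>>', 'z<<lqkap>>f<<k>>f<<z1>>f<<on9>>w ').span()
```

The match spans [1:10] → '<<lqkap>>'.

(1, 10)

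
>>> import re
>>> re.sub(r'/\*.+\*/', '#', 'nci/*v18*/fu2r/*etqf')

Each match is replaced by '#'.

'nci#fu2r/*etqf'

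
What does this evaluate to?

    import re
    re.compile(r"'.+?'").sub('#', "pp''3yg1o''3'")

Each match is replaced by '#'.

'pp##'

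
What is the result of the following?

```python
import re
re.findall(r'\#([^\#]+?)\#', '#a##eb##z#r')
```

One capturing group, so `findall` returns just the captured substring from each match — 3 in all.

['a', 'eb', 'z']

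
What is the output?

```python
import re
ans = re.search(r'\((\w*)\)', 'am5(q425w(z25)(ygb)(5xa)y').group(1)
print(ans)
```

z25

Unlike `match`, `search` isn't anchored — it looks for the pattern anywhere in the string.
The match spans [9:14] → '(z25)'.
Captured: group 1 = 'z25'.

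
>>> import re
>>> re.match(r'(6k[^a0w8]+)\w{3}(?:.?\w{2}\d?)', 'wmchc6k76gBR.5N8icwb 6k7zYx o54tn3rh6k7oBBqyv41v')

None

This matches the literal '6k', then one or more of any character except [a0w8] (captured); then exactly 3 of a word character; then optionally any character, then exactly 2 of a word character, then optionally a digit (non-capturing group).
`re.match` won't scan ahead — the pattern has to work from the very first character.
Here position 0 doesn't satisfy it, so the call returns None.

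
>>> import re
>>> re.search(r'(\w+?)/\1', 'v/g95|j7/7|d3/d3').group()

After group 1 captures some text, `\1` only succeeds where that same text appears again.
The match spans [7:10] → '7/7'.

'7/7'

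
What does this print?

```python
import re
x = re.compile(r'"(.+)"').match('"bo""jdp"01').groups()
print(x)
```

('bo""jdp',)

`re.match` won't scan ahead — the pattern has to work from the very first character.
The match spans [0:9] → '"bo""jdp"'.
Captured: group 1 = 'bo""jdp'.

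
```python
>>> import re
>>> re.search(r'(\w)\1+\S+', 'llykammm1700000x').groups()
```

('l',)

The match spans [0:16] → 'llykammm1700000x'.
Captured: group 1 = 'l'.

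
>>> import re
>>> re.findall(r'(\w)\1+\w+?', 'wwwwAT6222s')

['w', '2']

`\1` is not a pattern — it's the concrete string captured by group 1, re-applied verbatim.
Because there's exactly one group, `findall` drops the full match and keeps group 1 from each hit.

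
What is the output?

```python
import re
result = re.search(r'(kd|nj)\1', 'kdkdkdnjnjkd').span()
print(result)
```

(0, 4)

`\1` is not a pattern — it's the concrete string captured by group 1, re-applied verbatim.
Unlike `match`, `search` isn't anchored — it looks for the pattern anywhere in the string.
The match spans [0:4] → 'kdkd'.
Captured: group 1 = 'kd'.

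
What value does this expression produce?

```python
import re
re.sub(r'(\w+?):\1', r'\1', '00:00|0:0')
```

'00|0'

`\1` has to match the exact text group 1 already captured.
`\1` in the replacement pulls in group 1's text for each match.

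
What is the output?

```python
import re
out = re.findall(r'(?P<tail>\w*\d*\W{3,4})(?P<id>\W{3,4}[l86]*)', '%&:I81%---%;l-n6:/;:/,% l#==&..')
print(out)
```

The pattern matches zero or more of a word character, then zero or more of a digit, then 3 to 4 of a non-word character (captured as 'tail'); then 3 to 4 of a non-word character, then zero or more of one of [l86] (captured as 'id').
Scanning left to right: at [3:13] match 'I81%---%;l', groups = ('I81%--', '-%;l'); at [14:25] match 'n6:/;:/,% l', groups = ('n6:/;:', '/,% l'); at [25:31] match '#==&..', groups = ('#==', '&..').
With 2 capturing groups, `findall` returns a 2-tuple per match.

[('I81%--', '-%;l'), ('n6:/;:', '/,% l'), ('#==', '&..')]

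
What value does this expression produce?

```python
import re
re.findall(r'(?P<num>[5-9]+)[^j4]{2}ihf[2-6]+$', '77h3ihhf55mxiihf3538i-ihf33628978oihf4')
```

['897']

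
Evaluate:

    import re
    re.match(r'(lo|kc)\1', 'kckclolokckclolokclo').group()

'kckc'

After group 1 captures some text, `\1` only succeeds where that same text appears again.
With `match`, the pattern is implicitly anchored at the beginning.
The match spans [0:4] → 'kckc'.
Captured: group 1 = 'kc'.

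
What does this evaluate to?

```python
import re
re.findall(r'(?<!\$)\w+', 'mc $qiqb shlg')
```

Because the assertion is negative and zero-width, positions next to the forbidden text are skipped.
Scanning left to right: at [0:2] → 'mc'; at [5:8] → 'iqb'; at [9:13] → 'shlg'.
With no groups in the pattern, `findall` gives back each whole match — 3 here.

['mc', 'iqb', 'shlg']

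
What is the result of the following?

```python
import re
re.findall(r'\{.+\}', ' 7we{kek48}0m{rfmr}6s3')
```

`findall` yields the raw match text (1 of them) because the pattern has no groups.

['{kek48}0m{rfmr}']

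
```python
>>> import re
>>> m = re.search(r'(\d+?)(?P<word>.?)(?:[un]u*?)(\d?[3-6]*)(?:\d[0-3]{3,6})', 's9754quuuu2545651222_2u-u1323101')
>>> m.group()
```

The match spans [1:20] → '9754quuuu2545651222'.

'9754quuuu2545651222'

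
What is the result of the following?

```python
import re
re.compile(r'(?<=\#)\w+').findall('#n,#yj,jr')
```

['n', 'yj']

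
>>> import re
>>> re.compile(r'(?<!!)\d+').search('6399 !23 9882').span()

Because the assertion is negative and zero-width, positions next to the forbidden text are skipped.
`re.search` tries every starting position until one works.
The match spans [0:4] → '6399'.

(0, 4)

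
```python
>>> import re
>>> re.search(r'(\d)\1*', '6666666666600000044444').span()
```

`\1` has to match the exact text group 1 already captured.
The match spans [0:11] → '66666666666'.

(0, 11)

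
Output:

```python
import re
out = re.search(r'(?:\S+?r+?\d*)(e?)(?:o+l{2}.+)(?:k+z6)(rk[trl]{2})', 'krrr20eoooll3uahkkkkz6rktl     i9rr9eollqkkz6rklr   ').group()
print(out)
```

krrr20eoooll3uahkkkkz6rktl     i9rr9eollqkkz6rklr

The match spans [0:49] → 'krrr20eoooll3uahkkkkz6rktl     i9rr9eollqkkz6rklr'.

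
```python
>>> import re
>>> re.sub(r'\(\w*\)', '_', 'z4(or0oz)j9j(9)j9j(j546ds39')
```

Every occurrence is swapped for '_'.

'z4_j9j_j9j(j546ds39'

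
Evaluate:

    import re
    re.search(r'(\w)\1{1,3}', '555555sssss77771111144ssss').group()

'5555'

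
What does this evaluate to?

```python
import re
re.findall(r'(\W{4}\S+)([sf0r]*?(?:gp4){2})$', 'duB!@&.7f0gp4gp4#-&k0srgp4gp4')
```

[('!@&.7f0gp4gp4#-&k0sr', 'gp4gp4')]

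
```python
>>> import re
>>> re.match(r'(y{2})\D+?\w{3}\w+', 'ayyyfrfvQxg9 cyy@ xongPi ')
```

`re.match` won't scan ahead — the pattern has to work from the very first character.
Here the string doesn't start with a match, so the call returns None.

None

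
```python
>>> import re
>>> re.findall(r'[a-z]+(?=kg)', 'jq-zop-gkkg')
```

The lookaround is zero-width — it requires the adjacent text to match without consuming it, so the asserted text isn't part of the match.
With no groups in the pattern, `findall` gives back each whole match — 1 here.

['gk']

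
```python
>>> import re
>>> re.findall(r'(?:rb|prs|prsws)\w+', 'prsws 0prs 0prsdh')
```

Since nothing is captured, `findall` lists the 2 matched substrings directly.

['prsws', 'prsdh']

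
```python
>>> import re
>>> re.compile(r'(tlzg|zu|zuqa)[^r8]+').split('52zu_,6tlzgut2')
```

Matches to split on: at [2:14] → 'zu_,6tlzgut2'.
The group in the pattern means `split` returns the separators' captures alongside the pieces.

['52', 'zu', '']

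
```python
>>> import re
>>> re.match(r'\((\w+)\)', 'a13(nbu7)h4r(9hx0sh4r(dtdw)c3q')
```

None

`re.match` only tries the pattern at the start of the string.
Here the string doesn't start with a match, so the call returns None.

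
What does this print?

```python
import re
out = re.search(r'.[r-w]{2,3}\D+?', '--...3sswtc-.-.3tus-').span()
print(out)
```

(5, 10)

The pattern matches any character; then 2 to 3 of a character in [r-w], then one or more of a non-digit (lazy).
With the lazy modifier that quantifier settles for the fewest repetitions that let the rest of the pattern succeed (the atoms after it are unaffected and can still be greedy).
Unlike `match`, `search` isn't anchored — it looks for the pattern anywhere in the string.
The match spans [5:10] → '3sswt'.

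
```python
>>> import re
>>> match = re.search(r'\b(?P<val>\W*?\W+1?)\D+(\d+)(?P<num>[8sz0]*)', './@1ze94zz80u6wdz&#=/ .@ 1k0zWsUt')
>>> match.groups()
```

('&#=/ .@ 1', '0', 'z')

The match spans [17:29] → '&#=/ .@ 1k0z'.
Captured: group 1 = '&#=/ .@ 1', group 2 = '0', group 3 = 'z'.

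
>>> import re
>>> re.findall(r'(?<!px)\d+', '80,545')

The negative lookahead/lookbehind blocks any match where the forbidden context is present.
Since nothing is captured, `findall` lists the 2 matched substrings directly.

['80', '545']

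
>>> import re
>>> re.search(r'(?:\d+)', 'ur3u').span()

This matches one or more of a digit (non-capturing group).
`re.search` scans for the first position where the pattern succeeds.
The match spans [2:3] → '3'.

(2, 3)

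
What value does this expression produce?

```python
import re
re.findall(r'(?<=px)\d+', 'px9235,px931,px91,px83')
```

['9235', '931', '91', '83']

Lookahead/lookbehind check context without consuming it, so the matched span excludes the asserted characters.
Walking the string: at [2:6] → '9235'; at [9:12] → '931'; at [15:17] → '91'; at [20:22] → '83'.
No capturing groups, so `findall` returns the 4 full match strings.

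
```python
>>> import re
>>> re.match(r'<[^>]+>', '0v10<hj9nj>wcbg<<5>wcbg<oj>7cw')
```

`re.match` won't scan ahead — the pattern has to work from the very first character.
Here the pattern fails at index 0, so the call returns None.

None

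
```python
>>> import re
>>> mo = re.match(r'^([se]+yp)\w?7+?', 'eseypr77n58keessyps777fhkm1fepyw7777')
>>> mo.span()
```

(0, 7)

The pattern matches anchored at the start of the string; then one or more of one of [se], then the literal 'yp' (captured); then optionally a word character, then one or more of the literal '7' (lazy).
The `?` after the quantifier makes it lazy — it takes as little as possible before letting the rest of the pattern try.
`re.match` won't scan ahead — the pattern has to work from the very first character.
The match spans [0:7] → 'eseypr7'.
Captured: group 1 = 'eseyp'.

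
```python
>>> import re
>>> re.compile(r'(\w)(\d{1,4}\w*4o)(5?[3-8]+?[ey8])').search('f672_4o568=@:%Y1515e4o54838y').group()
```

Pattern: a word character (captured); then 1 to 4 of a digit, then zero or more of a word character, then the literal '4o' (captured); then optionally the literal '5', then one or more of a character in [3-8] (lazy), then one of [ey8] (captured).
The match spans [0:10] → 'f672_4o568'.

'f672_4o568'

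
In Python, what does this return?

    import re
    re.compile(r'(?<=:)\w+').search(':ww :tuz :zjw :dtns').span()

(1, 3)

Because the assertion is zero-width, the text it checks is not consumed and won't appear in the result.
`re.search` tries every starting position until one works.
The match spans [1:3] → 'ww'.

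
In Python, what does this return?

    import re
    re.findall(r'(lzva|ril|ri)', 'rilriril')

Alternation isn't longest-match — the leftmost alternative that fits at this position is chosen.
Matches: at [0:3] match 'ril', group 1 = 'ril'; at [3:5] match 'ri', group 1 = 'ri'; at [5:8] match 'ril', group 1 = 'ril'.
One capturing group, so `findall` returns just the captured substring from each match — 3 in all.

['ril', 'ri', 'ril']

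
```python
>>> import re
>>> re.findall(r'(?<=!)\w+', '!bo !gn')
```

['bo', 'gn']

The `(?=…)`/`(?<=…)` assertion just peeks at neighbouring text; it doesn't advance the match position.
Walking the string: at [1:3] → 'bo'; at [5:7] → 'gn'.
With no groups in the pattern, `findall` gives back each whole match — 2 here.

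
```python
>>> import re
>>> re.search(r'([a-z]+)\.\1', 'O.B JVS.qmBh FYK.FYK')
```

A backreference is literal: `\1` must see the identical characters the first group matched.
Here nothing in the string fits, so the call returns None.

None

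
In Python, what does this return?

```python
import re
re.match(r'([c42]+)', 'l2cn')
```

None

This matches one or more of one of [c42] (captured).
`match` is anchored at position 0; if the pattern doesn't fit there, it returns None.
Here the pattern fails at index 0, so the call returns None.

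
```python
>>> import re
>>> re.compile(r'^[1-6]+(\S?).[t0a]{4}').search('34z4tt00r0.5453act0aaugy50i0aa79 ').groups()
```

('z',)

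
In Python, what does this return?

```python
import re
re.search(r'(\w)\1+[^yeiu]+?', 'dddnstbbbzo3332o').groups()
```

('d',)

`\1` has to match the exact text group 1 already captured.
`re.search` tries every starting position until one works.
The match spans [0:4] → 'dddn'.
Captured: group 1 = 'd'.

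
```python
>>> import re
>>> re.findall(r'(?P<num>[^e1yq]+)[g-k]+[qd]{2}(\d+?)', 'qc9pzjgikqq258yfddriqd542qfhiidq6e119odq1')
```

[('c9pzjgi', '2'), ('fddr', '5'), ('fhi', '6')]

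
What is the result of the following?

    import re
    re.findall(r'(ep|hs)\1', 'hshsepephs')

The backreference `\1` re-matches whatever the first group consumed, character for character.
With a single group, `findall` returns only what that group captured — 2 items.

['hs', 'ep']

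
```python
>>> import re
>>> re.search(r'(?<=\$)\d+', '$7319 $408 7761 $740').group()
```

'7319'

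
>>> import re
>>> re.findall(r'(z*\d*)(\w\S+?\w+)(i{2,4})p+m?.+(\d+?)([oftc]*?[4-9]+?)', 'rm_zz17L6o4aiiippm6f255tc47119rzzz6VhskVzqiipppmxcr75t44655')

[('', 'rm_zz17L6o4aiiippm6f255tc47119rzzz6VhskVzq', 'ii', '5', '5')]

This matches zero or more of a literal 'z', then zero or more of a digit (captured); then a word character, then one or more of a non-whitespace character (lazy), then one or more of a word character (captured); then 2 to 4 of a literal 'i' (captured); then one or more of the literal 'p', then optionally a literal 'm', then one or more of any character; then one or more of a digit (lazy) (captured); then zero or more of one of [oftc] (lazy), then one or more of a character in [4-9] (lazy) (captured).
Scanning left to right: at [0:59] match 'rm_zz17L6o4aiiippm6f255tc47119rzzz6VhskVzqiipppmxcr75t44655', groups = ('', 'rm_zz17L6o4aiiippm6f255tc47119rzzz6VhskVzq', 'ii', '5', '5').
Multiple groups make `findall` return tuples — one 5-tuple for the one match.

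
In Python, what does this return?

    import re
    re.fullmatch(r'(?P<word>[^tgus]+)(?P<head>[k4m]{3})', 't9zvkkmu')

For `fullmatch`, every character of the input must be accounted for by the pattern.
Here the string isn't matched end-to-end, so the call returns None.

None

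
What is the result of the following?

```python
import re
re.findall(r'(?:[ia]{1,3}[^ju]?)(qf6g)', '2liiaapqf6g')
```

The pattern matches 1 to 3 of one of [ia], then optionally any character except [ju] (non-capturing group); then the literal 'qf', then the literal '6g' (captured).
With a single group, `findall` returns only what that group captured — 1 item.

['qf6g']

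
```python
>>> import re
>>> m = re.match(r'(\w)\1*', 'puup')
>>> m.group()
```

'p'

`\1` has to match the exact text group 1 already captured.
`re.match` only tries the pattern at the start of the string.
The match spans [0:1] → 'p'.
Captured: group 1 = 'p'.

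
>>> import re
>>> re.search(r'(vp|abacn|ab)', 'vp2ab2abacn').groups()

('vp',)

`search` walks the string left to right and returns the first match it finds.
The match spans [0:2] → 'vp'.
Captured: group 1 = 'vp'.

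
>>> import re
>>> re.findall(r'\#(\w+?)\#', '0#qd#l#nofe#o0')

['qd', 'nofe']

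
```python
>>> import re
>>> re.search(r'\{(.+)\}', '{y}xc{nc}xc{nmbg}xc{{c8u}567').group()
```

'{y}xc{nc}xc{nmbg}xc{{c8u}'

`re.search` scans for the first position where the pattern succeeds.
The match spans [0:25] → '{y}xc{nc}xc{nmbg}xc{{c8u}'.
Captured: group 1 = 'y}xc{nc}xc{nmbg}xc{{c8u'.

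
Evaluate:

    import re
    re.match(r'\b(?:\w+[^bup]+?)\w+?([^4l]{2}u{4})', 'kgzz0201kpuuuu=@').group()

The pattern matches a word boundary (`\b`, zero-width); then one or more of a word character, then one or more of any character except [bup] (lazy) (non-capturing group); then one or more of a word character (lazy); then exactly 2 of any character except [4l], then exactly 4 of the literal 'u' (captured).
`re.match` won't scan ahead — the pattern has to work from the very first character.
The match spans [0:14] → 'kgzz0201kpuuuu'.
Captured: group 1 = 'kpuuuu'.

'kgzz0201kpuuuu'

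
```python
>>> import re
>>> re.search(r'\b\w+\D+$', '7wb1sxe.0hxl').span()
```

(8, 12)

This matches a word boundary (`\b`, zero-width); then one or more of a word character; then one or more of a non-digit; then anchored at the end.
`search` walks the string left to right and returns the first match it finds.
The match spans [8:12] → '0hxl'.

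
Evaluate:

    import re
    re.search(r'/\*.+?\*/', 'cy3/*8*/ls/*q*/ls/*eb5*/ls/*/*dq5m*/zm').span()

(3, 8)

A `+?`/`*?`/`{m,n}?` starts at its minimum and grows only as far as needed for what follows to match.
`search` walks the string left to right and returns the first match it finds.
The match spans [3:8] → '/*8*/'.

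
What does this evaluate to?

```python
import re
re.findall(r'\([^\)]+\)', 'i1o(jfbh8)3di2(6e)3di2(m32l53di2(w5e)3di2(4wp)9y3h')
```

No capturing groups, so `findall` returns the 4 full match strings.

['(jfbh8)', '(6e)', '(m32l53di2(w5e)', '(4wp)']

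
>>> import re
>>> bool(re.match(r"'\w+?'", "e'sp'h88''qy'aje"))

`re.match` won't scan ahead — the pattern has to work from the very first character.
Here the string doesn't start with a match, so the call returns None, and `bool(None)` is False.

False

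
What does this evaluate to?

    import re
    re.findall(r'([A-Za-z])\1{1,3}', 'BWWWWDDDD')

['W', 'D']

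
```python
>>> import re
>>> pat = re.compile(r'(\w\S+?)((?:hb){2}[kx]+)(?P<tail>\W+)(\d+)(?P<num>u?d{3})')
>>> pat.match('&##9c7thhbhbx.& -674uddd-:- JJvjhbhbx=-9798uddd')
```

None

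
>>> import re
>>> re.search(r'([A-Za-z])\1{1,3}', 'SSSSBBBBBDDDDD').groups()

The match spans [0:4] → 'SSSS'.
Captured: group 1 = 'S'.

('S',)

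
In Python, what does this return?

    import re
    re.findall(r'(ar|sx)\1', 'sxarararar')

`\1` is not a pattern — it's the concrete string captured by group 1, re-applied verbatim.
Because there's exactly one group, `findall` drops the full match and keeps group 1 from each hit.

['ar', 'ar']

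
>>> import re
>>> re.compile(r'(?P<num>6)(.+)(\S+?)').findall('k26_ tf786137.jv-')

[('6', '_ tf786137.jv', '-')]

`findall` packs the 3 group values into a tuple for every match.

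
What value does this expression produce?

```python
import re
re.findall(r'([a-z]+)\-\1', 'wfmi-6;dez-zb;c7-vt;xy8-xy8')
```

['z']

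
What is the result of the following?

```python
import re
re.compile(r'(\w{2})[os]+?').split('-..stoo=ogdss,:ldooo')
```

['-..', 'st', 'o=o', 'gd', 's,:', 'ld', 'oo']

A non-greedy quantifier consumes as few characters as it can — just enough that the remainder of the pattern still matches from where it stops; whatever follows it matches normally.
Because the pattern has a capturing group, `split` also inserts each captured text between the pieces.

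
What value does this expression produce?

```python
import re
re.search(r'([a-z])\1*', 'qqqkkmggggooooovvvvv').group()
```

'qqq'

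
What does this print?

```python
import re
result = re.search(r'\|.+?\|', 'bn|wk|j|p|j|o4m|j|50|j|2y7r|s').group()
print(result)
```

A `+?`/`*?`/`{m,n}?` starts at its minimum and grows only as far as needed for what follows to match.
The match spans [2:6] → '|wk|'.

|wk|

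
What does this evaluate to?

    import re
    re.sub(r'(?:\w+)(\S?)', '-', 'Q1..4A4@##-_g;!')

`sub` substitutes '-' at each match site.

'-.-##--!'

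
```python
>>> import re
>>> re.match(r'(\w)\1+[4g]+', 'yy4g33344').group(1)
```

'y'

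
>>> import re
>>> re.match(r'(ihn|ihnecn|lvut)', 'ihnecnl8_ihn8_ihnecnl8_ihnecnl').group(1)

'ihn'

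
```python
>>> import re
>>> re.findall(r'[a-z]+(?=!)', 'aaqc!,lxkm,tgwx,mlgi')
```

['aaqc']

Lookahead/lookbehind check context without consuming it, so the matched span excludes the asserted characters.
Walking the string: at [0:4] → 'aaqc'.
No capturing groups, so `findall` returns the 1 full match string.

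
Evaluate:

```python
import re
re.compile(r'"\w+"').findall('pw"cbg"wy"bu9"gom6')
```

Matches: at [2:7] → '"cbg"'; at [9:14] → '"bu9"'.
No capturing groups, so `findall` returns the 2 full match strings.

['"cbg"', '"bu9"']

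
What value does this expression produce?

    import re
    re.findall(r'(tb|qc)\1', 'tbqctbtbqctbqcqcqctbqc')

After group 1 captures some text, `\1` only succeeds where that same text appears again.
One capturing group, so `findall` returns just the captured substring from each match — 2 in all.

['tb', 'qc']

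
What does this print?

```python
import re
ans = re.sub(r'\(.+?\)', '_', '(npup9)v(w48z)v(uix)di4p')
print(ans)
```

_v_v_di4p

`sub` substitutes '_' at each match site.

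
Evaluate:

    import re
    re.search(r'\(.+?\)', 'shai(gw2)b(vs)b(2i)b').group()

'(gw2)'

The `?` after the quantifier makes it lazy — it takes as little as possible before letting the rest of the pattern try.
The match spans [4:9] → '(gw2)'.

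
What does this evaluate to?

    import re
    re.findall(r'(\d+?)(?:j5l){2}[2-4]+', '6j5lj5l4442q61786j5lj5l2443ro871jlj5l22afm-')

Pattern: one or more of a digit (lazy) (captured); then the literal 'j5l' repeated 2 times, then one or more of a character in [2-4].
Walking the string: at [0:11] match '6j5lj5l4442', group 1 = '6'; at [12:27] match '61786j5lj5l2443', group 1 = '61786'.
`findall` collects group 1 from each match (2 total).

['6', '61786']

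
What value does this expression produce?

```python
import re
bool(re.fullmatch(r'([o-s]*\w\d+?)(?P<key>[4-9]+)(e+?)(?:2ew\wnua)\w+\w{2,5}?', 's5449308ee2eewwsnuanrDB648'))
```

This matches zero or more of a character in [o-s], then a word character, then one or more of a digit (lazy) (captured); then one or more of a character in [4-9] (captured as 'key'); then one or more of a literal 'e' (lazy) (captured); then the literal '2ew', then a word character, then the literal 'nua' (non-capturing group); then one or more of a word character, then 2 to 5 of a word character (lazy).
`fullmatch` succeeds only if the pattern covers the string from start to end.
Here the string isn't matched end-to-end, so the call returns None, and `bool(None)` is False.

False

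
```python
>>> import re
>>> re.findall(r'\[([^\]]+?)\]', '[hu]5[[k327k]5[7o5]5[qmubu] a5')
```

Scanning left to right: at [0:4] match '[hu]', group 1 = 'hu'; at [5:13] match '[[k327k]', group 1 = '[k327k'; at [14:19] match '[7o5]', group 1 = '7o5'; at [20:27] match '[qmubu]', group 1 = 'qmubu'.
With a single group, `findall` returns only what that group captured — 4 items.

['hu', '[k327k', '7o5', 'qmubu']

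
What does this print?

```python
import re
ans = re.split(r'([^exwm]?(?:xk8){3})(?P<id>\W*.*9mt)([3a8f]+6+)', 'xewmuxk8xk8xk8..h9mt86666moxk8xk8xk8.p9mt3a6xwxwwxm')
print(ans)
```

['xewm', 'uxk8xk8xk8', '..h9mt86666moxk8xk8xk8.p9mt', '3a6', 'xwxwwxm']

This matches optionally any character except [exwm], then the literal 'xk8' repeated 3 times (captured); then zero or more of a non-word character, then zero or more of any character, then the literal '9mt' (captured as 'id'); then one or more of one of [3a8f], then one or more of a literal '6' (captured).
Matches to split on: at [4:44] → 'uxk8xk8xk8..h9mt86666moxk8xk8xk8.p9mt3a6'.
Because the pattern has a capturing group, `split` also inserts each captured text between the pieces.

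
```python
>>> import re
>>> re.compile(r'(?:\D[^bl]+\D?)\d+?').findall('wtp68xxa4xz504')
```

['wtp68xxa4xz504']

This matches a non-digit, then one or more of any character except [bl], then optionally a non-digit (non-capturing group); then one or more of a digit (lazy).
Scanning left to right: at [0:14] → 'wtp68xxa4xz504'.
Since nothing is captured, `findall` lists the 1 matched substring directly.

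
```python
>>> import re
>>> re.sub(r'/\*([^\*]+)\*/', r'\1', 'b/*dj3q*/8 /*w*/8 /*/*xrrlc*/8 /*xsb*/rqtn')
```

`\1` in the replacement pulls in group 1's text for each match.

'bdj3q8 w8 /*xrrlc8 xsbrqtn'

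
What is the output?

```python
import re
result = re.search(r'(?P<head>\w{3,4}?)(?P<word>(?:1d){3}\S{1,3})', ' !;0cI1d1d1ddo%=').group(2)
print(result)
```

The pattern matches 3 to 4 of a word character (lazy) (captured as 'head'); then the literal '1d' repeated 3 times, then 1 to 3 of a non-whitespace character (captured as 'word').
Unlike `match`, `search` isn't anchored — it looks for the pattern anywhere in the string.
The match spans [3:15] → '0cI1d1d1ddo%'.
Captured: group 1 = '0cI', group 2 = '1d1d1ddo%'.

1d1d1ddo%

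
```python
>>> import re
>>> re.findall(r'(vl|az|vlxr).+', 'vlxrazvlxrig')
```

['vl']

Alternation tries branches left to right and keeps the first one that lets the overall match succeed at that position.
Walking the string: at [0:12] match 'vlxrazvlxrig', group 1 = 'vl'.
With a single group, `findall` returns only what that group captured — 1 item.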